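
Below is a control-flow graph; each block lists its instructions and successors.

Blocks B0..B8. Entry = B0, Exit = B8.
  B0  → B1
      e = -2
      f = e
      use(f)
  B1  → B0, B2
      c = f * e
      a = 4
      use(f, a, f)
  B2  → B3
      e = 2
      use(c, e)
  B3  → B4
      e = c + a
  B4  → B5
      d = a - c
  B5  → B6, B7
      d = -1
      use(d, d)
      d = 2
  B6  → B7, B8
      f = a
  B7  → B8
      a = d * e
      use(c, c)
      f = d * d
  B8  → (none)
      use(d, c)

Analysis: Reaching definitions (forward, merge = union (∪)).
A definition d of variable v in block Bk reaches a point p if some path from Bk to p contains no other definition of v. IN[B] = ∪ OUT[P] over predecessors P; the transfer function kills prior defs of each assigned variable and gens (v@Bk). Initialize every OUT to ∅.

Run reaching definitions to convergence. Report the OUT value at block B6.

Converged values:
  B0:  IN={a@B1, c@B1, e@B0, f@B0}  OUT={a@B1, c@B1, e@B0, f@B0}
  B1:  IN={a@B1, c@B1, e@B0, f@B0}  OUT={a@B1, c@B1, e@B0, f@B0}
  B2:  IN={a@B1, c@B1, e@B0, f@B0}  OUT={a@B1, c@B1, e@B2, f@B0}
  B3:  IN={a@B1, c@B1, e@B2, f@B0}  OUT={a@B1, c@B1, e@B3, f@B0}
  B4:  IN={a@B1, c@B1, e@B3, f@B0}  OUT={a@B1, c@B1, d@B4, e@B3, f@B0}
  B5:  IN={a@B1, c@B1, d@B4, e@B3, f@B0}  OUT={a@B1, c@B1, d@B5, e@B3, f@B0}
  B6:  IN={a@B1, c@B1, d@B5, e@B3, f@B0}  OUT={a@B1, c@B1, d@B5, e@B3, f@B6}
  B7:  IN={a@B1, c@B1, d@B5, e@B3, f@B0, f@B6}  OUT={a@B7, c@B1, d@B5, e@B3, f@B7}
  B8:  IN={a@B1, a@B7, c@B1, d@B5, e@B3, f@B6, f@B7}  OUT={a@B1, a@B7, c@B1, d@B5, e@B3, f@B6, f@B7}

Merge at B6: IN[B6] = OUT[B5] = {a@B1, c@B1, d@B5, e@B3, f@B0}
Applying B6's transfer function to that IN value gives OUT[B6] (row B6 above).

Answer: {a@B1, c@B1, d@B5, e@B3, f@B6}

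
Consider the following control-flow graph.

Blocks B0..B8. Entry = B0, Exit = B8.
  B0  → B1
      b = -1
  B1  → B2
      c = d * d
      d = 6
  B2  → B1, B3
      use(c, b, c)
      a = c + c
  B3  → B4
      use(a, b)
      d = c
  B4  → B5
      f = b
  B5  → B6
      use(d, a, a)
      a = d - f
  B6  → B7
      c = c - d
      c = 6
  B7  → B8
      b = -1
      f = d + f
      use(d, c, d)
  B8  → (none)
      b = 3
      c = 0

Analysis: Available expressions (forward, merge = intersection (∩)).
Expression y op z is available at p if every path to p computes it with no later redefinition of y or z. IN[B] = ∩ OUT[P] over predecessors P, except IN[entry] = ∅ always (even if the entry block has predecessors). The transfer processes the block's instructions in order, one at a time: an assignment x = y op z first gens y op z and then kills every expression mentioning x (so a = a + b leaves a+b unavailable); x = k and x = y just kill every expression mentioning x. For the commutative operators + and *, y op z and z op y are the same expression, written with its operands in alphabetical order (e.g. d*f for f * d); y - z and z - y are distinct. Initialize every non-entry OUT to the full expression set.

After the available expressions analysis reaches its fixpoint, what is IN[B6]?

Fixpoint table:
  B0:  IN={}  OUT={}
  B1:  IN={}  OUT={}
  B2:  IN={}  OUT={c+c}
  B3:  IN={c+c}  OUT={c+c}
  B4:  IN={c+c}  OUT={c+c}
  B5:  IN={c+c}  OUT={c+c, d-f}
  B6:  IN={c+c, d-f}  OUT={d-f}
  B7:  IN={d-f}  OUT={}
  B8:  IN={}  OUT={}

Merge at B6: IN[B6] = OUT[B5] = {c+c, d-f}

Answer: {c+c, d-f}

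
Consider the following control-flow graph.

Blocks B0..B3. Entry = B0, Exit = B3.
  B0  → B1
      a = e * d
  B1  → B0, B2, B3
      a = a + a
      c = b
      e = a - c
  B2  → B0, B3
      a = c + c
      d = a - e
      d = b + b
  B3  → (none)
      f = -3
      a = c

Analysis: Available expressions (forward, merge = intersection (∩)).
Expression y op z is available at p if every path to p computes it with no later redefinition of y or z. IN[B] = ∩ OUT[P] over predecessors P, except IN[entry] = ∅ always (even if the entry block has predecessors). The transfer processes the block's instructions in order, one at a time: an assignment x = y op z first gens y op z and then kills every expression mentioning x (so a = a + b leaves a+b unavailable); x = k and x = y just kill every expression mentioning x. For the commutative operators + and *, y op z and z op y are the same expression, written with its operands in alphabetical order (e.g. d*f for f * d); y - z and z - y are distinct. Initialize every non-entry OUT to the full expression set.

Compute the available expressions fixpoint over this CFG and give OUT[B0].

Answer: {d*e}

Working:
Per-block solution:
  B0:   IN={}   OUT={d*e}
  B1:   IN={d*e}   OUT={a-c}
  B2:   IN={a-c}   OUT={a-e, b+b, c+c}
  B3:   IN={}   OUT={}

Merge at B0 (entry node, so the boundary value {} is joined with the incoming edge(s)): IN[B0] = {} ∩ OUT[B1] ∩ OUT[B2] = {}
Applying B0's transfer function to that IN value gives OUT[B0] (row B0 above).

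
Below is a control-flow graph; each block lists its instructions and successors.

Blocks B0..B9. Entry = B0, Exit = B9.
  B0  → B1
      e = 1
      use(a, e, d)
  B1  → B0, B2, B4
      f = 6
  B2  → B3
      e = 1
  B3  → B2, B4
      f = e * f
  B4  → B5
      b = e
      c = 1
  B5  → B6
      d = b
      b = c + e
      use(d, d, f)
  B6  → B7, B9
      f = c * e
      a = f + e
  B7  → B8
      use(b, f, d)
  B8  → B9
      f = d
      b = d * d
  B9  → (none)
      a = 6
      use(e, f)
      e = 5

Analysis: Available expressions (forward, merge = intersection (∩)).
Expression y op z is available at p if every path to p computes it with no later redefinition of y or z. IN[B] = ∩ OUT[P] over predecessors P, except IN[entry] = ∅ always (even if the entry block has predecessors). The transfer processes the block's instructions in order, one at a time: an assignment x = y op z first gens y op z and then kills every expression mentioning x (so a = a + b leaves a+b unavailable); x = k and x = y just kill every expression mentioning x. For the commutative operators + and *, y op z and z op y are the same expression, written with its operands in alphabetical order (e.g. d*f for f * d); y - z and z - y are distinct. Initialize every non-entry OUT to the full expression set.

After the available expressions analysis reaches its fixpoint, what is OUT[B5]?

Converged values:
  B0: | IN={} | OUT={}
  B1: | IN={} | OUT={}
  B2: | IN={} | OUT={}
  B3: | IN={} | OUT={}
  B4: | IN={} | OUT={}
  B5: | IN={} | OUT={c+e}
  B6: | IN={c+e} | OUT={c*e, c+e, e+f}
  B7: | IN={c*e, c+e, e+f} | OUT={c*e, c+e, e+f}
  B8: | IN={c*e, c+e, e+f} | OUT={c*e, c+e, d*d}
  B9: | IN={c*e, c+e} | OUT={}

Merge at B5: IN[B5] = OUT[B4] = {}
Applying B5's transfer function to that IN value gives OUT[B5] (row B5 above).

Answer: {c+e}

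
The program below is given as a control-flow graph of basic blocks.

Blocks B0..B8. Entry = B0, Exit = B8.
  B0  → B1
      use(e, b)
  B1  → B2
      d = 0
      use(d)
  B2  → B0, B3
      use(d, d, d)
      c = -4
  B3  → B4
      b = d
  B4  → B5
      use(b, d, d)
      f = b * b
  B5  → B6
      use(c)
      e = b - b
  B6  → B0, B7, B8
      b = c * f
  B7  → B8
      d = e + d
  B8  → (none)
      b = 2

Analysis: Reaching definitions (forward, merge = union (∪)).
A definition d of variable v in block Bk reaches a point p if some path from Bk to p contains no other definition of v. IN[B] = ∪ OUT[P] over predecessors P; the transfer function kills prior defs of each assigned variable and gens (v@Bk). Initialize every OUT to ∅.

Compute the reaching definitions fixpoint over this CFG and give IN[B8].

Answer: {b@B6, c@B2, d@B1, d@B7, e@B5, f@B4}

Working:
Per-block solution:
  B0: | IN={b@B6, c@B2, d@B1, e@B5, f@B4} | OUT={b@B6, c@B2, d@B1, e@B5, f@B4}
  B1: | IN={b@B6, c@B2, d@B1, e@B5, f@B4} | OUT={b@B6, c@B2, d@B1, e@B5, f@B4}
  B2: | IN={b@B6, c@B2, d@B1, e@B5, f@B4} | OUT={b@B6, c@B2, d@B1, e@B5, f@B4}
  B3: | IN={b@B6, c@B2, d@B1, e@B5, f@B4} | OUT={b@B3, c@B2, d@B1, e@B5, f@B4}
  B4: | IN={b@B3, c@B2, d@B1, e@B5, f@B4} | OUT={b@B3, c@B2, d@B1, e@B5, f@B4}
  B5: | IN={b@B3, c@B2, d@B1, e@B5, f@B4} | OUT={b@B3, c@B2, d@B1, e@B5, f@B4}
  B6: | IN={b@B3, c@B2, d@B1, e@B5, f@B4} | OUT={b@B6, c@B2, d@B1, e@B5, f@B4}
  B7: | IN={b@B6, c@B2, d@B1, e@B5, f@B4} | OUT={b@B6, c@B2, d@B7, e@B5, f@B4}
  B8: | IN={b@B6, c@B2, d@B1, d@B7, e@B5, f@B4} | OUT={b@B8, c@B2, d@B1, d@B7, e@B5, f@B4}

Merge at B8: IN[B8] = OUT[B6] ⊔ OUT[B7] = {b@B6, c@B2, d@B1, d@B7, e@B5, f@B4}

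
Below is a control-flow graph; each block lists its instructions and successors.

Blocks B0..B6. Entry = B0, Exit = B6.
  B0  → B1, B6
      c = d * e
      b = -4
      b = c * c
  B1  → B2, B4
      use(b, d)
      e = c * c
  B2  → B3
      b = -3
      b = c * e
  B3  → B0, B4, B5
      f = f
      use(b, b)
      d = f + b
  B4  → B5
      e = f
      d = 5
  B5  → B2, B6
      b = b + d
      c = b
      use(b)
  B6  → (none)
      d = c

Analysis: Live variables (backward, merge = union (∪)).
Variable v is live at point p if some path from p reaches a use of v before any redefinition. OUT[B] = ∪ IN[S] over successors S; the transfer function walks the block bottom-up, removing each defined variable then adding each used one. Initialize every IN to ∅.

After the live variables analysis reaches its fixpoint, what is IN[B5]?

Fixpoint table:
  B0:   IN={d, e, f}   OUT={b, c, d, f}
  B1:   IN={b, c, d, f}   OUT={b, c, e, f}
  B2:   IN={c, e, f}   OUT={b, e, f}
  B3:   IN={b, e, f}   OUT={b, d, e, f}
  B4:   IN={b, f}   OUT={b, d, e, f}
  B5:   IN={b, d, e, f}   OUT={c, e, f}
  B6:   IN={c}   OUT={}

Merge at B5: OUT[B5] = IN[B2] ⊔ IN[B6] = {c, e, f}
Applying B5's transfer function to that OUT value gives IN[B5] (row B5 above).

Answer: {b, d, e, f}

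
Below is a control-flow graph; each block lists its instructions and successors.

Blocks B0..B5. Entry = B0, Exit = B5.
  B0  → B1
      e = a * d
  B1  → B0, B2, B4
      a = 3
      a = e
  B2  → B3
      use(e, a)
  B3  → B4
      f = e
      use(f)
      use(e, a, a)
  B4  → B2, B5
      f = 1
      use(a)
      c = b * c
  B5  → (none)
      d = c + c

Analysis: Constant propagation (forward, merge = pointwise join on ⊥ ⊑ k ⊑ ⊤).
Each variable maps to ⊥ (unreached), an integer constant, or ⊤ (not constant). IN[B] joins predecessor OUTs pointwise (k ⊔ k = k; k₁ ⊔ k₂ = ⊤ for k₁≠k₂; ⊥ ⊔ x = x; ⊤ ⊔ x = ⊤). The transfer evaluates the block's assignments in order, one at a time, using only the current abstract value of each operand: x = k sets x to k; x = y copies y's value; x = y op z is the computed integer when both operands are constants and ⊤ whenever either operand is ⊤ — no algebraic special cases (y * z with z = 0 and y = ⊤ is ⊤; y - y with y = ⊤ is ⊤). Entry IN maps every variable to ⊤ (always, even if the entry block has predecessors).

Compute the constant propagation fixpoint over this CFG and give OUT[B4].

Fixpoint table:
  B0: | IN=(all ⊤) | OUT=(all ⊤)
  B1: | IN=(all ⊤) | OUT=(all ⊤)
  B2: | IN=(all ⊤) | OUT=(all ⊤)
  B3: | IN=(all ⊤) | OUT=(all ⊤)
  B4: | IN=(all ⊤) | OUT={f:1; rest ⊤}
  B5: | IN={f:1; rest ⊤} | OUT={f:1; rest ⊤}

Merge at B4: IN[B4] = OUT[B1] ⊔ OUT[B3] = {a: ⊤, b: ⊤, c: ⊤, d: ⊤, e: ⊤, f: ⊤}
Applying B4's transfer function to that IN value gives OUT[B4] (row B4 above).

Answer: {a: ⊤, b: ⊤, c: ⊤, d: ⊤, e: ⊤, f: 1}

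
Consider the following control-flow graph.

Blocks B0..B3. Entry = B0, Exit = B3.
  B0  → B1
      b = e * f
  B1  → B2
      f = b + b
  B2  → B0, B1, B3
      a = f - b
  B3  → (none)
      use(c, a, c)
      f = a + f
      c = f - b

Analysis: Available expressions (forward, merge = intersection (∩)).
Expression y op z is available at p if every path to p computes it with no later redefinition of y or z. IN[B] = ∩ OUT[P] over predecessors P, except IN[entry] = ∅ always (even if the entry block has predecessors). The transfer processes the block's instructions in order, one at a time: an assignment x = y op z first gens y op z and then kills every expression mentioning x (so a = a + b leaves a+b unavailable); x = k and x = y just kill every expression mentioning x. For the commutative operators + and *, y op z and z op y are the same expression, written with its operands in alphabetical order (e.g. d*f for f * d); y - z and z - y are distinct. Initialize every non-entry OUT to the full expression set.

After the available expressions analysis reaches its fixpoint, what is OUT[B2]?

Answer: {b+b, f-b}

Working:
Per-block solution:
  B0:   IN={}   OUT={e*f}
  B1:   IN={}   OUT={b+b}
  B2:   IN={b+b}   OUT={b+b, f-b}
  B3:   IN={b+b, f-b}   OUT={b+b, f-b}

Merge at B2: IN[B2] = OUT[B1] = {b+b}
Applying B2's transfer function to that IN value gives OUT[B2] (row B2 above).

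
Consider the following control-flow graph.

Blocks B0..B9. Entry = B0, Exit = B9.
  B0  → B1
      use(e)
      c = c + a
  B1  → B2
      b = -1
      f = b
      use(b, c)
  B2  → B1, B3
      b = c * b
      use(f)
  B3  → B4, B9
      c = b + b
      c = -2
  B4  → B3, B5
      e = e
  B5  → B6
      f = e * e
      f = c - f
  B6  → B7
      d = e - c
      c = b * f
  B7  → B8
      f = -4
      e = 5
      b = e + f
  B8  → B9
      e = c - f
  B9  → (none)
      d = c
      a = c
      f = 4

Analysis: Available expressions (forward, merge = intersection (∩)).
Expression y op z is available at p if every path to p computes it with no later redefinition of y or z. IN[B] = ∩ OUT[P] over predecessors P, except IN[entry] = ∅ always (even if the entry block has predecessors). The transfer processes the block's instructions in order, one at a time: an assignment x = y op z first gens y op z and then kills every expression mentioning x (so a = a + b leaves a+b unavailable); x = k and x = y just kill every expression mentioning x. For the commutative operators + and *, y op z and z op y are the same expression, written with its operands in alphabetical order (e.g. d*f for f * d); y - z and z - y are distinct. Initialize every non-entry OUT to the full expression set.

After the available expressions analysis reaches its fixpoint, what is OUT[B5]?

Per-block solution:
  B0:  IN={}  OUT={}
  B1:  IN={}  OUT={}
  B2:  IN={}  OUT={}
  B3:  IN={}  OUT={b+b}
  B4:  IN={b+b}  OUT={b+b}
  B5:  IN={b+b}  OUT={b+b, e*e}
  B6:  IN={b+b, e*e}  OUT={b*f, b+b, e*e}
  B7:  IN={b*f, b+b, e*e}  OUT={e+f}
  B8:  IN={e+f}  OUT={c-f}
  B9:  IN={}  OUT={}

Merge at B5: IN[B5] = OUT[B4] = {b+b}
Applying B5's transfer function to that IN value gives OUT[B5] (row B5 above).

Answer: {b+b, e*e}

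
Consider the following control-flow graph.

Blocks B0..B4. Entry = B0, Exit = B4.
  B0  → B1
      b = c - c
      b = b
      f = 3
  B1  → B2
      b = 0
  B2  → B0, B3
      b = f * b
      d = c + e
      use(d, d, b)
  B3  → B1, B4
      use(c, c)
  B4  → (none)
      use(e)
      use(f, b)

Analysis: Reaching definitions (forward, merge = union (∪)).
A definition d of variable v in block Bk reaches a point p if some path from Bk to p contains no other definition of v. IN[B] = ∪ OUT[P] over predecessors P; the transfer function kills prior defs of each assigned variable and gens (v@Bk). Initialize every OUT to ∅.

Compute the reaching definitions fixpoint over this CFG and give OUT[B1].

Answer: {b@B1, d@B2, f@B0}

Derivation:
Fixpoint table:
  B0:   IN={b@B2, d@B2, f@B0}   OUT={b@B0, d@B2, f@B0}
  B1:   IN={b@B0, b@B2, d@B2, f@B0}   OUT={b@B1, d@B2, f@B0}
  B2:   IN={b@B1, d@B2, f@B0}   OUT={b@B2, d@B2, f@B0}
  B3:   IN={b@B2, d@B2, f@B0}   OUT={b@B2, d@B2, f@B0}
  B4:   IN={b@B2, d@B2, f@B0}   OUT={b@B2, d@B2, f@B0}

Merge at B1: IN[B1] = OUT[B0] ⊔ OUT[B3] = {b@B0, b@B2, d@B2, f@B0}
Applying B1's transfer function to that IN value gives OUT[B1] (row B1 above).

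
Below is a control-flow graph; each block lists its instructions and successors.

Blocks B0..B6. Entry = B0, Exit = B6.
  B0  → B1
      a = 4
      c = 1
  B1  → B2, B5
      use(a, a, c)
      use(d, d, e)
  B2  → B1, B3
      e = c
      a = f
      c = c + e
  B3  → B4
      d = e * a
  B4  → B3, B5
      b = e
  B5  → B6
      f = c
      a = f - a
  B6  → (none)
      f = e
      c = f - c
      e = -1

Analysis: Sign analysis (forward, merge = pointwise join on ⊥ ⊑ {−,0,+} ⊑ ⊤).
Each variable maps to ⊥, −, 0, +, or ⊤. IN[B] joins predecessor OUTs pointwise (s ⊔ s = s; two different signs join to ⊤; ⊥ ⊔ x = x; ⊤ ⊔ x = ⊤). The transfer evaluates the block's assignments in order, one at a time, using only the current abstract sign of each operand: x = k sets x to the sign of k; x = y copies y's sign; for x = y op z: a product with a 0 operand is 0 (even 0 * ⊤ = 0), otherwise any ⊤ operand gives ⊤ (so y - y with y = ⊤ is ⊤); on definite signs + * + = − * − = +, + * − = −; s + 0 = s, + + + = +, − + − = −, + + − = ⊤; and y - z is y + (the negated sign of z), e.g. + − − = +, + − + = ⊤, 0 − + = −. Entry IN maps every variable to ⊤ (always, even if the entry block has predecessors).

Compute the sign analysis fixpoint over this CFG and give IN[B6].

Per-block solution:
  B0: | IN=(all ⊤) | OUT={a:+, c:+; rest ⊤}
  B1: | IN={c:+; rest ⊤} | OUT={c:+; rest ⊤}
  B2: | IN={c:+; rest ⊤} | OUT={c:+, e:+; rest ⊤}
  B3: | IN={c:+, e:+; rest ⊤} | OUT={c:+, e:+; rest ⊤}
  B4: | IN={c:+, e:+; rest ⊤} | OUT={b:+, c:+, e:+; rest ⊤}
  B5: | IN={c:+; rest ⊤} | OUT={c:+, f:+; rest ⊤}
  B6: | IN={c:+, f:+; rest ⊤} | OUT={e:-; rest ⊤}

Merge at B6: IN[B6] = OUT[B5] = {a: ⊤, b: ⊤, c: +, d: ⊤, e: ⊤, f: +}

Answer: {a: ⊤, b: ⊤, c: +, d: ⊤, e: ⊤, f: +}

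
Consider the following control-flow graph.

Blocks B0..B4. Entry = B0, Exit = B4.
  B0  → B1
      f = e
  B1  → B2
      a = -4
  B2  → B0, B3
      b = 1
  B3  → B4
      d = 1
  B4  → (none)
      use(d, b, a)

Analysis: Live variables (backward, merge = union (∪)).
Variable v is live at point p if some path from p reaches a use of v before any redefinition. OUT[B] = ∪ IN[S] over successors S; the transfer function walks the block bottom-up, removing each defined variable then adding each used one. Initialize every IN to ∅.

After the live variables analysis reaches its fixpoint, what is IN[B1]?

Fixpoint table:
  B0:  IN={e}  OUT={e}
  B1:  IN={e}  OUT={a, e}
  B2:  IN={a, e}  OUT={a, b, e}
  B3:  IN={a, b}  OUT={a, b, d}
  B4:  IN={a, b, d}  OUT={}

Merge at B1: OUT[B1] = IN[B2] = {a, e}
Applying B1's transfer function to that OUT value gives IN[B1] (row B1 above).

Answer: {e}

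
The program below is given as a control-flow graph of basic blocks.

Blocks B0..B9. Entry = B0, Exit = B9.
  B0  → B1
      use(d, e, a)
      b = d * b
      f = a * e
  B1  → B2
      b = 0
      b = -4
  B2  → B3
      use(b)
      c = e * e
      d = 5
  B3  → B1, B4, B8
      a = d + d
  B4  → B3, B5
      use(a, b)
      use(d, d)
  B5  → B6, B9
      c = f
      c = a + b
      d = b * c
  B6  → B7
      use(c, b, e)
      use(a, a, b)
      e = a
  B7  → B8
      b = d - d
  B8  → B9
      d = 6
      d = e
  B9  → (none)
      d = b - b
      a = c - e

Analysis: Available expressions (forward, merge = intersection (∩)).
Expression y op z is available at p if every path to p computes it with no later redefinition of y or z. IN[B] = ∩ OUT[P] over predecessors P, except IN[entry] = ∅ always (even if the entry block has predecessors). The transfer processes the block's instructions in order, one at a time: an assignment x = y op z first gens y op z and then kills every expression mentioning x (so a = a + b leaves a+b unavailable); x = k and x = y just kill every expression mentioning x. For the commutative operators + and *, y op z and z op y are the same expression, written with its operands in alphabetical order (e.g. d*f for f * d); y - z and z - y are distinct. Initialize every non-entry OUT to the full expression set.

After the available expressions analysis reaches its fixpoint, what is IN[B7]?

Answer: {a+b, b*c}

Derivation:
Fixpoint table:
  B0:  IN={}  OUT={a*e}
  B1:  IN={}  OUT={}
  B2:  IN={}  OUT={e*e}
  B3:  IN={e*e}  OUT={d+d, e*e}
  B4:  IN={d+d, e*e}  OUT={d+d, e*e}
  B5:  IN={d+d, e*e}  OUT={a+b, b*c, e*e}
  B6:  IN={a+b, b*c, e*e}  OUT={a+b, b*c}
  B7:  IN={a+b, b*c}  OUT={d-d}
  B8:  IN={}  OUT={}
  B9:  IN={}  OUT={b-b, c-e}

Merge at B7: IN[B7] = OUT[B6] = {a+b, b*c}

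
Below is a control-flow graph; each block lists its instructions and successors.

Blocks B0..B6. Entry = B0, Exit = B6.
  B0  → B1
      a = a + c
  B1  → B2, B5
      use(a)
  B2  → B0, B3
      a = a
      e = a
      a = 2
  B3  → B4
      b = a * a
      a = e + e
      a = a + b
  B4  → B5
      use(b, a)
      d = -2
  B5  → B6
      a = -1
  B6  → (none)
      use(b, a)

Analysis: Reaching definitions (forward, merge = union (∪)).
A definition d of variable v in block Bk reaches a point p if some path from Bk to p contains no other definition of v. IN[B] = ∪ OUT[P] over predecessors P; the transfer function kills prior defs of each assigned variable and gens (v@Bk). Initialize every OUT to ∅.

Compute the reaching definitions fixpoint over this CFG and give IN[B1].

Converged values:
  B0:  IN={a@B2, e@B2}  OUT={a@B0, e@B2}
  B1:  IN={a@B0, e@B2}  OUT={a@B0, e@B2}
  B2:  IN={a@B0, e@B2}  OUT={a@B2, e@B2}
  B3:  IN={a@B2, e@B2}  OUT={a@B3, b@B3, e@B2}
  B4:  IN={a@B3, b@B3, e@B2}  OUT={a@B3, b@B3, d@B4, e@B2}
  B5:  IN={a@B0, a@B3, b@B3, d@B4, e@B2}  OUT={a@B5, b@B3, d@B4, e@B2}
  B6:  IN={a@B5, b@B3, d@B4, e@B2}  OUT={a@B5, b@B3, d@B4, e@B2}

Merge at B1: IN[B1] = OUT[B0] = {a@B0, e@B2}

Answer: {a@B0, e@B2}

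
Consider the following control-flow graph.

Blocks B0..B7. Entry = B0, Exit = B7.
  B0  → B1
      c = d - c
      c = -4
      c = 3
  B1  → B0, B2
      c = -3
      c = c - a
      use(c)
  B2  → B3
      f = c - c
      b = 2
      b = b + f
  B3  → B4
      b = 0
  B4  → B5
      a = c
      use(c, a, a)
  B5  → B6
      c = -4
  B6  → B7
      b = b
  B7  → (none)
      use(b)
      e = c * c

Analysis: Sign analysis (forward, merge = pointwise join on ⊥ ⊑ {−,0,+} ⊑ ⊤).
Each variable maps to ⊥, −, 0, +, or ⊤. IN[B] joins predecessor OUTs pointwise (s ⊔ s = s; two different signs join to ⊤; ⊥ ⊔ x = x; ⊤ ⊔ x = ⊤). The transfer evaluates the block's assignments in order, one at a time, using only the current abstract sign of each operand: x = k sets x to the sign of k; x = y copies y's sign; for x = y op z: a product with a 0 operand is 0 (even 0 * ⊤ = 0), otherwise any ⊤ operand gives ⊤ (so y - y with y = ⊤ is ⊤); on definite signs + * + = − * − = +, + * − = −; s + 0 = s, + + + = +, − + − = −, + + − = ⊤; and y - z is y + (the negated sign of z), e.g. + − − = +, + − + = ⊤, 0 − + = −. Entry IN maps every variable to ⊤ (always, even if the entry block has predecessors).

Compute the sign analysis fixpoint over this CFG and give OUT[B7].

Fixpoint table:
  B0:  IN=(all ⊤)  OUT={c:+; rest ⊤}
  B1:  IN={c:+; rest ⊤}  OUT=(all ⊤)
  B2:  IN=(all ⊤)  OUT=(all ⊤)
  B3:  IN=(all ⊤)  OUT={b:0; rest ⊤}
  B4:  IN={b:0; rest ⊤}  OUT={b:0; rest ⊤}
  B5:  IN={b:0; rest ⊤}  OUT={b:0, c:-; rest ⊤}
  B6:  IN={b:0, c:-; rest ⊤}  OUT={b:0, c:-; rest ⊤}
  B7:  IN={b:0, c:-; rest ⊤}  OUT={b:0, c:-, e:+; rest ⊤}

Merge at B7: IN[B7] = OUT[B6] = {a: ⊤, b: 0, c: -, d: ⊤, e: ⊤, f: ⊤}
Applying B7's transfer function to that IN value gives OUT[B7] (row B7 above).

Answer: {a: ⊤, b: 0, c: -, d: ⊤, e: +, f: ⊤}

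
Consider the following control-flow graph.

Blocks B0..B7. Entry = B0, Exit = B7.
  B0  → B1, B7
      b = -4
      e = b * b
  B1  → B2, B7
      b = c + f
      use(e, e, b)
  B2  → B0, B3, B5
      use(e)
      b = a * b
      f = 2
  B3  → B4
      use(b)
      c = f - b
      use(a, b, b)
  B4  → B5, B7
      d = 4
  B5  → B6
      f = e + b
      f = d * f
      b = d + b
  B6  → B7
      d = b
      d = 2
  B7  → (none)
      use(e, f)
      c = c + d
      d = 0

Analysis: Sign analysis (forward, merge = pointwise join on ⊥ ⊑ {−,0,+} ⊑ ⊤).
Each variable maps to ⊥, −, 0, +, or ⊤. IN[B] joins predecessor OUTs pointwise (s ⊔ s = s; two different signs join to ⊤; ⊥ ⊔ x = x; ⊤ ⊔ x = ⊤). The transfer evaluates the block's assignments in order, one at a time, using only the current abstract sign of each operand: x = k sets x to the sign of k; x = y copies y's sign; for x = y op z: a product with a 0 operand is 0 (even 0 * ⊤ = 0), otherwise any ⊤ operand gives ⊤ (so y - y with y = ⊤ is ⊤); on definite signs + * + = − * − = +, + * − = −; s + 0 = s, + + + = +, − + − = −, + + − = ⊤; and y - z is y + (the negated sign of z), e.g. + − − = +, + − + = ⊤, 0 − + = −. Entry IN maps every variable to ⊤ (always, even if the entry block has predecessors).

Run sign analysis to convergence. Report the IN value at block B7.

Converged values:
  B0:   IN=(all ⊤)   OUT={b:-, e:+; rest ⊤}
  B1:   IN={b:-, e:+; rest ⊤}   OUT={e:+; rest ⊤}
  B2:   IN={e:+; rest ⊤}   OUT={e:+, f:+; rest ⊤}
  B3:   IN={e:+, f:+; rest ⊤}   OUT={e:+, f:+; rest ⊤}
  B4:   IN={e:+, f:+; rest ⊤}   OUT={d:+, e:+, f:+; rest ⊤}
  B5:   IN={e:+, f:+; rest ⊤}   OUT={e:+; rest ⊤}
  B6:   IN={e:+; rest ⊤}   OUT={d:+, e:+; rest ⊤}
  B7:   IN={e:+; rest ⊤}   OUT={d:0, e:+; rest ⊤}

Merge at B7: IN[B7] = OUT[B0] ⊔ OUT[B1] ⊔ OUT[B4] ⊔ OUT[B6] = {a: ⊤, b: ⊤, c: ⊤, d: ⊤, e: +, f: ⊤}

Answer: {a: ⊤, b: ⊤, c: ⊤, d: ⊤, e: +, f: ⊤}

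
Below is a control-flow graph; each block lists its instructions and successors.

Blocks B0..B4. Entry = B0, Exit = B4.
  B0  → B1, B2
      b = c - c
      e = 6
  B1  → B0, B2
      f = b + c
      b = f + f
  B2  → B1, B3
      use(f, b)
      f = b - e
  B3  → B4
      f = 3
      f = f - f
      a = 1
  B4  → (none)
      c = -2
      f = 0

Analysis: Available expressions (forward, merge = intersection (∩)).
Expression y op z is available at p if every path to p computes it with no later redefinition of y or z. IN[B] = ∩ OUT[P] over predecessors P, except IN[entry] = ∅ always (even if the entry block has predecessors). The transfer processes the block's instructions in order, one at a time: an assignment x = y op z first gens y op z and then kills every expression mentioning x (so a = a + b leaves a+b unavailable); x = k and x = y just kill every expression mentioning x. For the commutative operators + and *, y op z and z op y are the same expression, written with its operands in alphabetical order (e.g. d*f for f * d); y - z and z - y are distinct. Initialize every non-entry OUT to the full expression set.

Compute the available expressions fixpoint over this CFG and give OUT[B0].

Answer: {c-c}

Trace:
Converged values:
  B0:   IN={}   OUT={c-c}
  B1:   IN={c-c}   OUT={c-c, f+f}
  B2:   IN={c-c}   OUT={b-e, c-c}
  B3:   IN={b-e, c-c}   OUT={b-e, c-c}
  B4:   IN={b-e, c-c}   OUT={b-e}

Merge at B0 (entry node, so the boundary value {} is joined with the incoming edge(s)): IN[B0] = {} ∩ OUT[B1] = {}
Applying B0's transfer function to that IN value gives OUT[B0] (row B0 above).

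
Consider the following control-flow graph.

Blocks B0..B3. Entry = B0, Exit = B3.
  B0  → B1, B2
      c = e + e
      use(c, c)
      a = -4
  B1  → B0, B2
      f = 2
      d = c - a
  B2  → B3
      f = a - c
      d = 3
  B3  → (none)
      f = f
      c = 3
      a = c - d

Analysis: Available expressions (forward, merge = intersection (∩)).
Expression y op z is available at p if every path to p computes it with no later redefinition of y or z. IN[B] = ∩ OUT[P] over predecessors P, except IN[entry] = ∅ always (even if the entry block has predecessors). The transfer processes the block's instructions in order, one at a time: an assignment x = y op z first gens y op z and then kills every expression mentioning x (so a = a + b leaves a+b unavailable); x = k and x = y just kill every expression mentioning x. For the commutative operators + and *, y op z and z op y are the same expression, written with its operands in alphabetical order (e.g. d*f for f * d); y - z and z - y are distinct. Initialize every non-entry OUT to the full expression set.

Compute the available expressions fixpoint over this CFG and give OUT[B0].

Answer: {e+e}

Derivation:
Converged values:
  B0:   IN={}   OUT={e+e}
  B1:   IN={e+e}   OUT={c-a, e+e}
  B2:   IN={e+e}   OUT={a-c, e+e}
  B3:   IN={a-c, e+e}   OUT={c-d, e+e}

Merge at B0 (entry node, so the boundary value {} is joined with the incoming edge(s)): IN[B0] = {} ∩ OUT[B1] = {}
Applying B0's transfer function to that IN value gives OUT[B0] (row B0 above).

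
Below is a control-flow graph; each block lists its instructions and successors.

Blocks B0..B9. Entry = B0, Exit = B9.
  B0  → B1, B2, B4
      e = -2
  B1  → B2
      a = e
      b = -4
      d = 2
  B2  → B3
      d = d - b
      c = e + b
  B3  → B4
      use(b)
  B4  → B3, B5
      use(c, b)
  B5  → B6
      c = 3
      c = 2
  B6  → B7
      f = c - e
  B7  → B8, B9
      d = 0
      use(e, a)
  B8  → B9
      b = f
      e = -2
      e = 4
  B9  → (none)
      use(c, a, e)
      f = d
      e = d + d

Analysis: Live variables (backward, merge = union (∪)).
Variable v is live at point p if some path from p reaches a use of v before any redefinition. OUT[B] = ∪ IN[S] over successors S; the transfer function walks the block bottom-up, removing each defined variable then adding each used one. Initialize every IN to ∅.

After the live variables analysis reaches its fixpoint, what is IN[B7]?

Answer: {a, c, e, f}

Working:
Fixpoint table:
  B0:   IN={a, b, c, d}   OUT={a, b, c, d, e}
  B1:   IN={e}   OUT={a, b, d, e}
  B2:   IN={a, b, d, e}   OUT={a, b, c, e}
  B3:   IN={a, b, c, e}   OUT={a, b, c, e}
  B4:   IN={a, b, c, e}   OUT={a, b, c, e}
  B5:   IN={a, e}   OUT={a, c, e}
  B6:   IN={a, c, e}   OUT={a, c, e, f}
  B7:   IN={a, c, e, f}   OUT={a, c, d, e, f}
  B8:   IN={a, c, d, f}   OUT={a, c, d, e}
  B9:   IN={a, c, d, e}   OUT={}

Merge at B7: OUT[B7] = IN[B8] ⊔ IN[B9] = {a, c, d, e, f}
Applying B7's transfer function to that OUT value gives IN[B7] (row B7 above).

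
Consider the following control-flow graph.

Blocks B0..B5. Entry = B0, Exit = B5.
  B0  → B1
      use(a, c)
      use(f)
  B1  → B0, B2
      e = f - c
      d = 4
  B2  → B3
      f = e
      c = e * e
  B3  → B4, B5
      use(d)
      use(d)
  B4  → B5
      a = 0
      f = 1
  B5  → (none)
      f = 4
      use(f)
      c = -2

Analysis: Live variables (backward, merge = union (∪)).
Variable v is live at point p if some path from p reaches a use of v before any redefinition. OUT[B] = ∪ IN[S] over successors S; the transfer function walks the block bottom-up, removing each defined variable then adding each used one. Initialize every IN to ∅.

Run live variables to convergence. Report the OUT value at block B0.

Answer: {a, c, f}

Derivation:
Fixpoint table:
  B0:   IN={a, c, f}   OUT={a, c, f}
  B1:   IN={a, c, f}   OUT={a, c, d, e, f}
  B2:   IN={d, e}   OUT={d}
  B3:   IN={d}   OUT={}
  B4:   IN={}   OUT={}
  B5:   IN={}   OUT={}

Merge at B0: OUT[B0] = IN[B1] = {a, c, f}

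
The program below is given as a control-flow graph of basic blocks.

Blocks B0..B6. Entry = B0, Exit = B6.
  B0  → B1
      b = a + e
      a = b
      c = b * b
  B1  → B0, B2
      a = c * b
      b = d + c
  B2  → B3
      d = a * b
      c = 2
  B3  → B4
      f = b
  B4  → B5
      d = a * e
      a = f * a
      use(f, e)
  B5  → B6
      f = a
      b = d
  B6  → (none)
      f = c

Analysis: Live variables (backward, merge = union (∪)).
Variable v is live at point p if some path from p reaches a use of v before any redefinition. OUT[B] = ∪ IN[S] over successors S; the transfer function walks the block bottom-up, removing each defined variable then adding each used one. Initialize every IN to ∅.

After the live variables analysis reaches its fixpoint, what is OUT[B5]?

Answer: {c}

Trace:
Converged values:
  B0:  IN={a, d, e}  OUT={b, c, d, e}
  B1:  IN={b, c, d, e}  OUT={a, b, d, e}
  B2:  IN={a, b, e}  OUT={a, b, c, e}
  B3:  IN={a, b, c, e}  OUT={a, c, e, f}
  B4:  IN={a, c, e, f}  OUT={a, c, d}
  B5:  IN={a, c, d}  OUT={c}
  B6:  IN={c}  OUT={}

Merge at B5: OUT[B5] = IN[B6] = {c}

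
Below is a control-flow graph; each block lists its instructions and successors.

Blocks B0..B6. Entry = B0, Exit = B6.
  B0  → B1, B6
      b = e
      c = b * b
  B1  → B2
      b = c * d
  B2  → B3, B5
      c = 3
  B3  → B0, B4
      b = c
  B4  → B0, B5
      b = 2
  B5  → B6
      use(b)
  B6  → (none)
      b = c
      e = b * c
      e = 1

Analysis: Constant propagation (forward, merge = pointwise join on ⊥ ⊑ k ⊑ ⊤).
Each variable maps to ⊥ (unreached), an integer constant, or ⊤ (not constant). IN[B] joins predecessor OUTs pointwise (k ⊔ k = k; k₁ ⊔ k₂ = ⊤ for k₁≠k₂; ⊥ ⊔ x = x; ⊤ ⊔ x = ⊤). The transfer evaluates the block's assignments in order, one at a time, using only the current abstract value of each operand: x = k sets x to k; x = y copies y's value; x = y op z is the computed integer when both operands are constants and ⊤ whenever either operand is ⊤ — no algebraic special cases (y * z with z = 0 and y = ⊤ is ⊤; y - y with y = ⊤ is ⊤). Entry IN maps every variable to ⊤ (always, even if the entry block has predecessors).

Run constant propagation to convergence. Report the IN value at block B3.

Converged values:
  B0:  IN=(all ⊤)  OUT=(all ⊤)
  B1:  IN=(all ⊤)  OUT=(all ⊤)
  B2:  IN=(all ⊤)  OUT={c:3; rest ⊤}
  B3:  IN={c:3; rest ⊤}  OUT={b:3, c:3; rest ⊤}
  B4:  IN={b:3, c:3; rest ⊤}  OUT={b:2, c:3; rest ⊤}
  B5:  IN={c:3; rest ⊤}  OUT={c:3; rest ⊤}
  B6:  IN=(all ⊤)  OUT={e:1; rest ⊤}

Merge at B3: IN[B3] = OUT[B2] = {a: ⊤, b: ⊤, c: 3, d: ⊤, e: ⊤, f: ⊤}

Answer: {a: ⊤, b: ⊤, c: 3, d: ⊤, e: ⊤, f: ⊤}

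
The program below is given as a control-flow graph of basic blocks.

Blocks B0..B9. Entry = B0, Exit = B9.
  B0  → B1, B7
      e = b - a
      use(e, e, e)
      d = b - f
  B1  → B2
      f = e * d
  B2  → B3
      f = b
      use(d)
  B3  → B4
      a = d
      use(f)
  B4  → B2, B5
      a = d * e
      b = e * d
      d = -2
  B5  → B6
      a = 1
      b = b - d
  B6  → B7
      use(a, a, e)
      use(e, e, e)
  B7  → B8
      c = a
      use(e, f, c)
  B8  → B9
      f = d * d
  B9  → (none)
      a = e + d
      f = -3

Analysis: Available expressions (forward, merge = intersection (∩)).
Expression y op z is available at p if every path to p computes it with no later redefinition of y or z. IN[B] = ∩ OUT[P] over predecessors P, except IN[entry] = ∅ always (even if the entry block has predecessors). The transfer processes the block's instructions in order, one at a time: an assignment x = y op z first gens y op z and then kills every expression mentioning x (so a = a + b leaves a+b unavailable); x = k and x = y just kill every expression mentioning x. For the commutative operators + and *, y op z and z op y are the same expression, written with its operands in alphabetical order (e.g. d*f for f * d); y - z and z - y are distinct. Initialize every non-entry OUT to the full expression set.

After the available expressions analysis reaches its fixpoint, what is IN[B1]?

Answer: {b-a, b-f}

Trace:
Per-block solution:
  B0: | IN={} | OUT={b-a, b-f}
  B1: | IN={b-a, b-f} | OUT={b-a, d*e}
  B2: | IN={} | OUT={}
  B3: | IN={} | OUT={}
  B4: | IN={} | OUT={}
  B5: | IN={} | OUT={}
  B6: | IN={} | OUT={}
  B7: | IN={} | OUT={}
  B8: | IN={} | OUT={d*d}
  B9: | IN={d*d} | OUT={d*d, d+e}

Merge at B1: IN[B1] = OUT[B0] = {b-a, b-f}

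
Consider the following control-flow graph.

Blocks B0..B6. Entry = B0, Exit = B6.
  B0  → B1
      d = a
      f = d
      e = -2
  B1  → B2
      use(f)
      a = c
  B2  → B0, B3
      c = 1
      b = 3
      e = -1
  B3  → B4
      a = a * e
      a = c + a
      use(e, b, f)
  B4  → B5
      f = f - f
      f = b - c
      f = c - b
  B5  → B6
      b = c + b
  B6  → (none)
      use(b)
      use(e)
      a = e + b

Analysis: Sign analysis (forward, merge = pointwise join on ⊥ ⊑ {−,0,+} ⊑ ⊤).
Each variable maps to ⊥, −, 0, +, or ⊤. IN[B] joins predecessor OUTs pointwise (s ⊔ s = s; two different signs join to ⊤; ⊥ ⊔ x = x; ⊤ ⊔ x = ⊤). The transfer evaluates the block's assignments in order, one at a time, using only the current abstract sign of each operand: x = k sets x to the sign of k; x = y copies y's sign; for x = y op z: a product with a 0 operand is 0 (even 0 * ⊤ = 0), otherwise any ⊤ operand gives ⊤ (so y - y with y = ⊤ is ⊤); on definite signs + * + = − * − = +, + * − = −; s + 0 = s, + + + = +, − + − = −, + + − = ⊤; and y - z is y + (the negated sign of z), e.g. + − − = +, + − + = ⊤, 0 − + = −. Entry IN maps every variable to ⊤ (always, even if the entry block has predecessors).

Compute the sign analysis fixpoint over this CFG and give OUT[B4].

Fixpoint table:
  B0:  IN=(all ⊤)  OUT={e:-; rest ⊤}
  B1:  IN={e:-; rest ⊤}  OUT={e:-; rest ⊤}
  B2:  IN={e:-; rest ⊤}  OUT={b:+, c:+, e:-; rest ⊤}
  B3:  IN={b:+, c:+, e:-; rest ⊤}  OUT={b:+, c:+, e:-; rest ⊤}
  B4:  IN={b:+, c:+, e:-; rest ⊤}  OUT={b:+, c:+, e:-; rest ⊤}
  B5:  IN={b:+, c:+, e:-; rest ⊤}  OUT={b:+, c:+, e:-; rest ⊤}
  B6:  IN={b:+, c:+, e:-; rest ⊤}  OUT={b:+, c:+, e:-; rest ⊤}

Merge at B4: IN[B4] = OUT[B3] = {a: ⊤, b: +, c: +, d: ⊤, e: -, f: ⊤}
Applying B4's transfer function to that IN value gives OUT[B4] (row B4 above).

Answer: {a: ⊤, b: +, c: +, d: ⊤, e: -, f: ⊤}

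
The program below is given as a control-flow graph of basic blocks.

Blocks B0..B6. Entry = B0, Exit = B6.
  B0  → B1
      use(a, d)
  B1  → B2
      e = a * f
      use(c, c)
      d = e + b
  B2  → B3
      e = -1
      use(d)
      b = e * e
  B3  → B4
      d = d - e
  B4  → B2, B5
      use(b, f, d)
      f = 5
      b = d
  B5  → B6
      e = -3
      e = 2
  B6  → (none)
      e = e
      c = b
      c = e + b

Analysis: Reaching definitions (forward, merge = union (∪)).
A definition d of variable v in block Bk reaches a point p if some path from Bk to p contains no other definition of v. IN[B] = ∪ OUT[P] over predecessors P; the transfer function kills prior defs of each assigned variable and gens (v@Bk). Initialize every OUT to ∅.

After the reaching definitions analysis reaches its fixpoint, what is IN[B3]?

Fixpoint table:
  B0: | IN={} | OUT={}
  B1: | IN={} | OUT={d@B1, e@B1}
  B2: | IN={b@B4, d@B1, d@B3, e@B1, e@B2, f@B4} | OUT={b@B2, d@B1, d@B3, e@B2, f@B4}
  B3: | IN={b@B2, d@B1, d@B3, e@B2, f@B4} | OUT={b@B2, d@B3, e@B2, f@B4}
  B4: | IN={b@B2, d@B3, e@B2, f@B4} | OUT={b@B4, d@B3, e@B2, f@B4}
  B5: | IN={b@B4, d@B3, e@B2, f@B4} | OUT={b@B4, d@B3, e@B5, f@B4}
  B6: | IN={b@B4, d@B3, e@B5, f@B4} | OUT={b@B4, c@B6, d@B3, e@B6, f@B4}

Merge at B3: IN[B3] = OUT[B2] = {b@B2, d@B1, d@B3, e@B2, f@B4}

Answer: {b@B2, d@B1, d@B3, e@B2, f@B4}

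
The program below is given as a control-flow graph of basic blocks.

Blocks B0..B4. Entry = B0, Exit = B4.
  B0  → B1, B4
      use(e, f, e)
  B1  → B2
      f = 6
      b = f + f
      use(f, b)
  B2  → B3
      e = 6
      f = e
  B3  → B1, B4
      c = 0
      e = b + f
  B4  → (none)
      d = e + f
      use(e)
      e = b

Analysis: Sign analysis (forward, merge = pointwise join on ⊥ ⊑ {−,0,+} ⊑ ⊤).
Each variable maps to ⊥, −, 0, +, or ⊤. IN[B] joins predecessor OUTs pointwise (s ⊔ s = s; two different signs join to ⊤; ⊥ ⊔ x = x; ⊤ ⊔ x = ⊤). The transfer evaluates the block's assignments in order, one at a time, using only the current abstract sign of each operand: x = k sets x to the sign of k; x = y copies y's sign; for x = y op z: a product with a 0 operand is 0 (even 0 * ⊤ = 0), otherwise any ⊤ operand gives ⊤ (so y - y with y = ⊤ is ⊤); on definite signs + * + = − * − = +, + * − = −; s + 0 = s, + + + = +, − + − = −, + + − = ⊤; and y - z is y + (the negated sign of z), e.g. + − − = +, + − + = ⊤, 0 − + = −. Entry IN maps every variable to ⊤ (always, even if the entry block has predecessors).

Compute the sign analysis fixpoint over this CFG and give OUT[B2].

Converged values:
  B0:   IN=(all ⊤)   OUT=(all ⊤)
  B1:   IN=(all ⊤)   OUT={b:+, f:+; rest ⊤}
  B2:   IN={b:+, f:+; rest ⊤}   OUT={b:+, e:+, f:+; rest ⊤}
  B3:   IN={b:+, e:+, f:+; rest ⊤}   OUT={b:+, c:0, e:+, f:+; rest ⊤}
  B4:   IN=(all ⊤)   OUT=(all ⊤)

Merge at B2: IN[B2] = OUT[B1] = {a: ⊤, b: +, c: ⊤, d: ⊤, e: ⊤, f: +}
Applying B2's transfer function to that IN value gives OUT[B2] (row B2 above).

Answer: {a: ⊤, b: +, c: ⊤, d: ⊤, e: +, f: +}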